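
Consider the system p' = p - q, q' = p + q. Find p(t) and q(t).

p(t) = -C_1e^(t)sin(t) + C_2e^(t)cos(t), q(t) = C_1e^(t)cos(t) + C_2e^(t)sin(t)

Coefficient matrix A = [[1, -1], [1, 1]].
Characteristic polynomial det(A - λI) = λ^2 - 2λ + 2 = 0.
Eigenvalues λ = 1 ± i (complex conjugate pair).
For λ=1+i: an eigenvector is (0,1) - i(-1,0) = (0 + i, 1).
A real fundamental pair from Re and Im of e^((1+i)t)v: X_1 = e^(t)(cos(t)·(0,1) + sin(t)·(-1,0)), X_2 = e^(t)(sin(t)·(0,1) - cos(t)·(-1,0)).
General solution: C_1X_1 + C_2X_2.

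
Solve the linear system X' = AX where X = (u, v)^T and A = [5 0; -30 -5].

Coefficient matrix A = [[5, 0], [-30, -5]].
Characteristic polynomial det(A - λI) = λ^2 - 25 = 0.
Eigenvalues λ = -5, 5.
For λ=-5: (A-λI) row 1 is [10, 0], so an eigenvector is (0, 1).
For λ=5: (A-λI) row 2 is [-30, -10], so an eigenvector is (-1, 3).
General solution: K_1e^(-5t)(0,1) + K_2e^(5t)(-1,3).

u(t) = -K_2e^(5t), v(t) = K_1e^(-5t) + 3K_2e^(5t)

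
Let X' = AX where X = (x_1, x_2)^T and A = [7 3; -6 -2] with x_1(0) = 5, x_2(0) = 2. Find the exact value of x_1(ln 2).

A = [[7,3],[-6,-2]]; eigenvalues λ = 1, 4.
Eigenvectors: (1,-2) for λ=1, (-1,1) for λ=4.
From the initial condition, c_1 = -7, c_2 = -12.
x_1(ln 2) = (-7)(2^1)(1) + (-12)(2^4)(-1) = 178.

178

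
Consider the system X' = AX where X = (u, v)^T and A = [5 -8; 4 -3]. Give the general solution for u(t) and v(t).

u(t) = C_1e^(t)sin(4t) - C_1e^(t)cos(4t) - C_2e^(t)sin(4t) - C_2e^(t)cos(4t), v(t) = -C_1e^(t)cos(4t) - C_2e^(t)sin(4t)

Coefficient matrix A = [[5, -8], [4, -3]].
Characteristic polynomial det(A - λI) = λ^2 - 2λ + 17 = 0.
Eigenvalues λ = 1 ± 4i (complex conjugate pair).
For λ=1+4i: an eigenvector is (-1,-1) - i(1,0) = (-1 - i, -1).
A real fundamental pair from Re and Im of e^((1+4i)t)v: X_1 = e^(t)(cos(4t)·(-1,-1) + sin(4t)·(1,0)), X_2 = e^(t)(sin(4t)·(-1,-1) - cos(4t)·(1,0)).
General solution: C_1X_1 + C_2X_2.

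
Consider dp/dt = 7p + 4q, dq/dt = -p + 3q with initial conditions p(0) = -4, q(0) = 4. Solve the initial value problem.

p(t) = 8te^(5t) - 4e^(5t), q(t) = -4te^(5t) + 4e^(5t)

Coefficient matrix A = [[7, 4], [-1, 3]].
Characteristic polynomial det(A - λI) = λ^2 - 10λ + 25 = 0.
Single eigenvalue λ = 5 with algebraic multiplicity 2.
Eigenvector v = (-2,1); generalized eigenvector w with (A-λI)w=v is (-3,1).
General solution: e^(5t)[C_1·v + C_2·(t·v + w)].
Applying p(0)=-4, q(0)=4 gives C_1=8, C_2=-4.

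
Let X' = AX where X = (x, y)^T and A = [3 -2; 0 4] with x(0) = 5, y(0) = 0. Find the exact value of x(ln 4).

320

A = [[3,-2],[0,4]]; eigenvalues λ = 4, 3.
Eigenvectors: (2,-1) for λ=4, (1,0) for λ=3.
From the initial condition, c_1 = 0, c_2 = 5.
x(ln 4) = (0)(4^4)(2) + (5)(4^3)(1) = 320.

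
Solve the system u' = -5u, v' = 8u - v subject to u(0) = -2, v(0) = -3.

Coefficient matrix A = [[-5, 0], [8, -1]].
Characteristic polynomial det(A - λI) = λ^2 + 6λ + 5 = 0.
Eigenvalues λ = -5, -1.
For λ=-5: (A-λI) row 2 is [8, 4], so an eigenvector is (1, -2).
For λ=-1: (A-λI) row 1 is [-4, 0], so an eigenvector is (0, -1).
General solution: K_1e^(-5t)(1,-2) + K_2e^(-t)(0,-1).
Applying u(0)=-2, v(0)=-3 gives K_1=-2, K_2=7.

u(t) = -2e^(-5t), v(t) = -7e^(-t) + 4e^(-5t)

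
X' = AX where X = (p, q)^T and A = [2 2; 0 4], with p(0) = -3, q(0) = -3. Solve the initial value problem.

Coefficient matrix A = [[2, 2], [0, 4]].
Characteristic polynomial det(A - λI) = λ^2 - 6λ + 8 = 0.
Eigenvalues λ = 2, 4.
For λ=2: (A-λI) row 1 is [0, 2], so an eigenvector is (1, 0).
For λ=4: (A-λI) row 1 is [-2, 2], so an eigenvector is (-1, -1).
General solution: K_1e^(2t)(1,0) + K_2e^(4t)(-1,-1).
Applying p(0)=-3, q(0)=-3 gives K_1=0, K_2=3.

p(t) = -3e^(4t), q(t) = -3e^(4t)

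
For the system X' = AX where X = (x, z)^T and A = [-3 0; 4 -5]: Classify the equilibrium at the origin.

stable node

A = [[-3,0],[4,-5]]; det(A-λI) = λ^2 + 8λ + 15.
λ = -3, -5: both negative.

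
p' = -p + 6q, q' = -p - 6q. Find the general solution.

Coefficient matrix A = [[-1, 6], [-1, -6]].
Characteristic polynomial det(A - λI) = λ^2 + 7λ + 12 = 0.
Eigenvalues λ = -3, -4.
For λ=-3: (A-λI) row 1 is [2, 6], so an eigenvector is (-3, 1).
For λ=-4: (A-λI) row 1 is [3, 6], so an eigenvector is (2, -1).
General solution: c_1e^(-3t)(-3,1) + c_2e^(-4t)(2,-1).

p(t) = -3c_1e^(-3t) + 2c_2e^(-4t), q(t) = c_1e^(-3t) - c_2e^(-4t)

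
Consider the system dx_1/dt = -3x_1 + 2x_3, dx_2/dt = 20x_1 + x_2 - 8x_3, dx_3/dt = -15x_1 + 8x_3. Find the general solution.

Coefficient matrix A = [[-3, 0, 2], [20, 1, -8], [-15, 0, 8]].
det(A - λI) = 0 gives eigenvalues λ = 2, 1, 3.
For λ=2: eigenvector (2,0,5).
For λ=1: eigenvector (0,1,0).
For λ=3: eigenvector (1,-2,3).
General solution: c_1e^(2t)(2,0,5) + c_2e^(t)(0,1,0) + c_3e^(3t)(1,-2,3).

x_1(t) = 2c_1e^(2t) + c_3e^(3t), x_2(t) = c_2e^(t) - 2c_3e^(3t), x_3(t) = 5c_1e^(2t) + 3c_3e^(3t)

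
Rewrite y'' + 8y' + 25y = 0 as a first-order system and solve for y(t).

y(t) = K_1e^(-4t)cos(3t) + K_2e^(-4t)sin(3t)

Let x_1 = y, x_2 = y'. Then x_1' = x_2 and x_2' = -25x_1 - 8x_2.
A = [[0,1],[-25,-8]]; det(A-λI) = λ^2 + 8λ + 25.
Eigenvalues λ = -4 ± 3i.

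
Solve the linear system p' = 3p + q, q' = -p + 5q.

Coefficient matrix A = [[3, 1], [-1, 5]].
Characteristic polynomial det(A - λI) = λ^2 - 8λ + 16 = 0.
Single eigenvalue λ = 4 with algebraic multiplicity 2.
Eigenvector v = (-1,-1); generalized eigenvector w with (A-λI)w=v is (1,0).
General solution: e^(4t)[c_1·v + c_2·(t·v + w)].

p(t) = -c_1e^(4t) - c_2te^(4t) + c_2e^(4t), q(t) = -c_1e^(4t) - c_2te^(4t)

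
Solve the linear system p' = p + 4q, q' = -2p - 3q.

p(t) = C_1e^(-t)sin(2t) - C_1e^(-t)cos(2t) - C_2e^(-t)sin(2t) - C_2e^(-t)cos(2t), q(t) = C_1e^(-t)cos(2t) + C_2e^(-t)sin(2t)

Coefficient matrix A = [[1, 4], [-2, -3]].
Characteristic polynomial det(A - λI) = λ^2 + 2λ + 5 = 0.
Eigenvalues λ = -1 ± 2i (complex conjugate pair).
For λ=-1+2i: an eigenvector is (-1,1) - i(1,0) = (-1 - i, 1).
A real fundamental pair from Re and Im of e^((-1+2i)t)v: X_1 = e^(-t)(cos(2t)·(-1,1) + sin(2t)·(1,0)), X_2 = e^(-t)(sin(2t)·(-1,1) - cos(2t)·(1,0)).
General solution: C_1X_1 + C_2X_2.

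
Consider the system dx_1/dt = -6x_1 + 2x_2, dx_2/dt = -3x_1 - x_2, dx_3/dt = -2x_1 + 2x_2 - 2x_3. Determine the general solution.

x_1(t) = C_1e^(-4t) + 2C_2e^(-3t), x_2(t) = C_1e^(-4t) + 3C_2e^(-3t), x_3(t) = -2C_2e^(-3t) + C_3e^(-2t)

Coefficient matrix A = [[-6, 2, 0], [-3, -1, 0], [-2, 2, -2]].
det(A - λI) = 0 gives eigenvalues λ = -4, -3, -2.
For λ=-4: eigenvector (1,1,0).
For λ=-3: eigenvector (2,3,-2).
For λ=-2: eigenvector (0,0,1).
General solution: C_1e^(-4t)(1,1,0) + C_2e^(-3t)(2,3,-2) + C_3e^(-2t)(0,0,1).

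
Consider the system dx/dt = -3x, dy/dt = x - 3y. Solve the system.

Coefficient matrix A = [[-3, 0], [1, -3]].
Characteristic polynomial det(A - λI) = λ^2 + 6λ + 9 = 0.
Single eigenvalue λ = -3 with algebraic multiplicity 2.
Eigenvector v = (0,1); generalized eigenvector w with (A-λI)w=v is (1,3).
General solution: e^(-3t)[c_1·v + c_2·(t·v + w)].

x(t) = c_2e^(-3t), y(t) = c_1e^(-3t) + c_2te^(-3t) + 3c_2e^(-3t)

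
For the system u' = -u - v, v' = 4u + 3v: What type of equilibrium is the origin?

unstable improper node

A = [[-1,-1],[4,3]]; det(A-λI) = λ^2 - 2λ + 1.
repeated λ = 1 with a single eigenvector.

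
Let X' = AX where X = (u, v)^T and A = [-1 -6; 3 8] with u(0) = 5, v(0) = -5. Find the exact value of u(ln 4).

5120

A = [[-1,-6],[3,8]]; eigenvalues λ = 5, 2.
Eigenvectors: (-1,1) for λ=5, (-2,1) for λ=2.
From the initial condition, c_1 = -5, c_2 = 0.
u(ln 4) = (-5)(4^5)(-1) + (0)(4^2)(-2) = 5120.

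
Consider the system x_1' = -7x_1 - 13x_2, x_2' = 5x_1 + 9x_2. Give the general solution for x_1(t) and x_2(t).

Coefficient matrix A = [[-7, -13], [5, 9]].
Characteristic polynomial det(A - λI) = λ^2 - 2λ + 2 = 0.
Eigenvalues λ = 1 ± i (complex conjugate pair).
For λ=1+i: an eigenvector is (-3,2) - i(-2,1) = (-3 + 2i, 2 - i).
A real fundamental pair from Re and Im of e^((1+i)t)v: X_1 = e^(t)(cos(t)·(-3,2) + sin(t)·(-2,1)), X_2 = e^(t)(sin(t)·(-3,2) - cos(t)·(-2,1)).
General solution: K_1X_1 + K_2X_2.

x_1(t) = -2K_1e^(t)sin(t) - 3K_1e^(t)cos(t) - 3K_2e^(t)sin(t) + 2K_2e^(t)cos(t), x_2(t) = K_1e^(t)sin(t) + 2K_1e^(t)cos(t) + 2K_2e^(t)sin(t) - K_2e^(t)cos(t)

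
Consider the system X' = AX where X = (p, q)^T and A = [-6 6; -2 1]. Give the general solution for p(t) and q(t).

p(t) = -2K_1e^(-3t) - 3K_2e^(-2t), q(t) = -K_1e^(-3t) - 2K_2e^(-2t)

Coefficient matrix A = [[-6, 6], [-2, 1]].
Characteristic polynomial det(A - λI) = λ^2 + 5λ + 6 = 0.
Eigenvalues λ = -3, -2.
For λ=-3: (A-λI) row 1 is [-3, 6], so an eigenvector is (-2, -1).
For λ=-2: (A-λI) row 1 is [-4, 6], so an eigenvector is (-3, -2).
General solution: K_1e^(-3t)(-2,-1) + K_2e^(-2t)(-3,-2).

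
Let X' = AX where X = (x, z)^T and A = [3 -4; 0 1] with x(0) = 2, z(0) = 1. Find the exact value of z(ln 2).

2

A = [[3,-4],[0,1]]; eigenvalues λ = 1, 3.
Eigenvectors: (-2,-1) for λ=1, (1,0) for λ=3.
From the initial condition, c_1 = -1, c_2 = 0.
z(ln 2) = (-1)(2^1)(-1) + (0)(2^3)(0) = 2.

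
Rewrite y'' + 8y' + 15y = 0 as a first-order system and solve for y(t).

Let x_1 = y, x_2 = y'. Then x_1' = x_2 and x_2' = -15x_1 - 8x_2.
A = [[0,1],[-15,-8]]; det(A-λI) = λ^2 + 8λ + 15.
Eigenvalues λ = -3, -5 with eigenvectors (1,-3), (1,-5).

y(t) = C_1e^(-3t) + C_2e^(-5t)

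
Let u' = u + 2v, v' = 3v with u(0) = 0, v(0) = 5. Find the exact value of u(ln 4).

300

A = [[1,2],[0,3]]; eigenvalues λ = 1, 3.
Eigenvectors: (1,0) for λ=1, (-1,-1) for λ=3.
From the initial condition, c_1 = -5, c_2 = -5.
u(ln 4) = (-5)(4^1)(1) + (-5)(4^3)(-1) = 300.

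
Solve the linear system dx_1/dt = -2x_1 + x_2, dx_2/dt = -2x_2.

x_1(t) = C_1e^(-2t) + C_2te^(-2t) - 2C_2e^(-2t), x_2(t) = C_2e^(-2t)

Coefficient matrix A = [[-2, 1], [0, -2]].
Characteristic polynomial det(A - λI) = λ^2 + 4λ + 4 = 0.
Single eigenvalue λ = -2 with algebraic multiplicity 2.
Eigenvector v = (1,0); generalized eigenvector w with (A-λI)w=v is (-2,1).
General solution: e^(-2t)[C_1·v + C_2·(t·v + w)].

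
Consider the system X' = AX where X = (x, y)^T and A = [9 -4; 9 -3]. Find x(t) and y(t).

x(t) = 2C_1e^(3t) + 2C_2te^(3t) - C_2e^(3t), y(t) = 3C_1e^(3t) + 3C_2te^(3t) - 2C_2e^(3t)

Coefficient matrix A = [[9, -4], [9, -3]].
Characteristic polynomial det(A - λI) = λ^2 - 6λ + 9 = 0.
Single eigenvalue λ = 3 with algebraic multiplicity 2.
Eigenvector v = (2,3); generalized eigenvector w with (A-λI)w=v is (-1,-2).
General solution: e^(3t)[C_1·v + C_2·(t·v + w)].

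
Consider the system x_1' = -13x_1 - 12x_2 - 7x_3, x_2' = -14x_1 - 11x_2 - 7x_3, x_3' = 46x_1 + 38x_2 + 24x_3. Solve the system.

x_1(t) = K_1e^(t) + K_2e^(3t) + K_3e^(-4t), x_2(t) = K_2e^(3t) + K_3e^(-4t), x_3(t) = -2K_1e^(t) - 4K_2e^(3t) - 3K_3e^(-4t)

Coefficient matrix A = [[-13, -12, -7], [-14, -11, -7], [46, 38, 24]].
det(A - λI) = 0 gives eigenvalues λ = 1, 3, -4.
For λ=1: eigenvector (1,0,-2).
For λ=3: eigenvector (1,1,-4).
For λ=-4: eigenvector (1,1,-3).
General solution: K_1e^(t)(1,0,-2) + K_2e^(3t)(1,1,-4) + K_3e^(-4t)(1,1,-3).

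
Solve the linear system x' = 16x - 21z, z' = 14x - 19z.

Coefficient matrix A = [[16, -21], [14, -19]].
Characteristic polynomial det(A - λI) = λ^2 + 3λ - 10 = 0.
Eigenvalues λ = 2, -5.
For λ=2: (A-λI) row 1 is [14, -21], so an eigenvector is (3, 2).
For λ=-5: (A-λI) row 1 is [21, -21], so an eigenvector is (1, 1).
General solution: C_1e^(2t)(3,2) + C_2e^(-5t)(1,1).

x(t) = 3C_1e^(2t) + C_2e^(-5t), z(t) = 2C_1e^(2t) + C_2e^(-5t)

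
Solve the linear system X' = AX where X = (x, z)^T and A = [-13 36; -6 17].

Coefficient matrix A = [[-13, 36], [-6, 17]].
Characteristic polynomial det(A - λI) = λ^2 - 4λ - 5 = 0.
Eigenvalues λ = -1, 5.
For λ=-1: (A-λI) row 1 is [-12, 36], so an eigenvector is (-3, -1).
For λ=5: (A-λI) row 1 is [-18, 36], so an eigenvector is (-2, -1).
General solution: c_1e^(-t)(-3,-1) + c_2e^(5t)(-2,-1).

x(t) = -3c_1e^(-t) - 2c_2e^(5t), z(t) = -c_1e^(-t) - c_2e^(5t)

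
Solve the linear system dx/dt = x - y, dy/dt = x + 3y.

Coefficient matrix A = [[1, -1], [1, 3]].
Characteristic polynomial det(A - λI) = λ^2 - 4λ + 4 = 0.
Single eigenvalue λ = 2 with algebraic multiplicity 2.
Eigenvector v = (-1,1); generalized eigenvector w with (A-λI)w=v is (1,0).
General solution: e^(2t)[c_1·v + c_2·(t·v + w)].

x(t) = -c_1e^(2t) - c_2te^(2t) + c_2e^(2t), y(t) = c_1e^(2t) + c_2te^(2t)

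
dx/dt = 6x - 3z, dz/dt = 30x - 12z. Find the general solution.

x(t) = K_1e^(-3t)cos(3t) + K_2e^(-3t)sin(3t), z(t) = K_1e^(-3t)sin(3t) + 3K_1e^(-3t)cos(3t) + 3K_2e^(-3t)sin(3t) - K_2e^(-3t)cos(3t)

Coefficient matrix A = [[6, -3], [30, -12]].
Characteristic polynomial det(A - λI) = λ^2 + 6λ + 18 = 0.
Eigenvalues λ = -3 ± 3i (complex conjugate pair).
For λ=-3+3i: an eigenvector is (1,3) - i(0,1) = (1, 3 - i).
A real fundamental pair from Re and Im of e^((-3+3i)t)v: X_1 = e^(-3t)(cos(3t)·(1,3) + sin(3t)·(0,1)), X_2 = e^(-3t)(sin(3t)·(1,3) - cos(3t)·(0,1)).
General solution: K_1X_1 + K_2X_2.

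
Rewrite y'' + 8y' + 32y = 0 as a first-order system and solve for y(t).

y(t) = C_1e^(-4t)cos(4t) + C_2e^(-4t)sin(4t)

Let x_1 = y, x_2 = y'. Then x_1' = x_2 and x_2' = -32x_1 - 8x_2.
A = [[0,1],[-32,-8]]; det(A-λI) = λ^2 + 8λ + 32.
Eigenvalues λ = -4 ± 4i.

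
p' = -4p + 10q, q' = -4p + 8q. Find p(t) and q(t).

Coefficient matrix A = [[-4, 10], [-4, 8]].
Characteristic polynomial det(A - λI) = λ^2 - 4λ + 8 = 0.
Eigenvalues λ = 2 ± 2i (complex conjugate pair).
For λ=2+2i: an eigenvector is (-2,-1) - i(1,1) = (-2 - i, -1 - i).
A real fundamental pair from Re and Im of e^((2+2i)t)v: X_1 = e^(2t)(cos(2t)·(-2,-1) + sin(2t)·(1,1)), X_2 = e^(2t)(sin(2t)·(-2,-1) - cos(2t)·(1,1)).
General solution: c_1X_1 + c_2X_2.

p(t) = c_1e^(2t)sin(2t) - 2c_1e^(2t)cos(2t) - 2c_2e^(2t)sin(2t) - c_2e^(2t)cos(2t), q(t) = c_1e^(2t)sin(2t) - c_1e^(2t)cos(2t) - c_2e^(2t)sin(2t) - c_2e^(2t)cos(2t)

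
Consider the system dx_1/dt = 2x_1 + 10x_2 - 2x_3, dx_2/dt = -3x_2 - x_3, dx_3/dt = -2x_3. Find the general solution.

x_1(t) = K_1e^(2t) - 2K_2e^(-3t) + 3K_3e^(-2t), x_2(t) = K_2e^(-3t) - K_3e^(-2t), x_3(t) = K_3e^(-2t)

Coefficient matrix A = [[2, 10, -2], [0, -3, -1], [0, 0, -2]].
det(A - λI) = 0 gives eigenvalues λ = 2, -3, -2.
For λ=2: eigenvector (1,0,0).
For λ=-3: eigenvector (-2,1,0).
For λ=-2: eigenvector (3,-1,1).
General solution: K_1e^(2t)(1,0,0) + K_2e^(-3t)(-2,1,0) + K_3e^(-2t)(3,-1,1).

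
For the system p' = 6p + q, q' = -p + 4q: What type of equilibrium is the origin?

unstable improper node

A = [[6,1],[-1,4]]; det(A-λI) = λ^2 - 10λ + 25.
repeated λ = 5 with a single eigenvector.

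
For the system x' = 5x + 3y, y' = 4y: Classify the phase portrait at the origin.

unstable node

A = [[5,3],[0,4]]; det(A-λI) = λ^2 - 9λ + 20.
λ = 5, 4: both positive.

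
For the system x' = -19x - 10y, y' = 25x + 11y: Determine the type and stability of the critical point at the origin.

A = [[-19,-10],[25,11]]; det(A-λI) = λ^2 + 8λ + 41.
λ = -4 ± 5i: negative real part.

stable spiral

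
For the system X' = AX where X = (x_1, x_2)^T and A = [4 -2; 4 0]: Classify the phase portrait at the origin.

unstable spiral

A = [[4,-2],[4,0]]; det(A-λI) = λ^2 - 4λ + 8.
λ = 2 ± 2i: positive real part.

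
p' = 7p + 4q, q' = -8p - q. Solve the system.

p(t) = -K_1e^(3t)sin(4t) + K_2e^(3t)cos(4t), q(t) = K_1e^(3t)sin(4t) - K_1e^(3t)cos(4t) - K_2e^(3t)sin(4t) - K_2e^(3t)cos(4t)

Coefficient matrix A = [[7, 4], [-8, -1]].
Characteristic polynomial det(A - λI) = λ^2 - 6λ + 25 = 0.
Eigenvalues λ = 3 ± 4i (complex conjugate pair).
For λ=3+4i: an eigenvector is (0,-1) - i(-1,1) = (0 + i, -1 - i).
A real fundamental pair from Re and Im of e^((3+4i)t)v: X_1 = e^(3t)(cos(4t)·(0,-1) + sin(4t)·(-1,1)), X_2 = e^(3t)(sin(4t)·(0,-1) - cos(4t)·(-1,1)).
General solution: K_1X_1 + K_2X_2.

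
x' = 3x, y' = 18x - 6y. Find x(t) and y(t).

Coefficient matrix A = [[3, 0], [18, -6]].
Characteristic polynomial det(A - λI) = λ^2 + 3λ - 18 = 0.
Eigenvalues λ = -6, 3.
For λ=-6: (A-λI) row 1 is [9, 0], so an eigenvector is (0, 1).
For λ=3: (A-λI) row 2 is [18, -9], so an eigenvector is (-1, -2).
General solution: K_1e^(-6t)(0,1) + K_2e^(3t)(-1,-2).

x(t) = -K_2e^(3t), y(t) = K_1e^(-6t) - 2K_2e^(3t)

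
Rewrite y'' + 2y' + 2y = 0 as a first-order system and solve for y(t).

Let x_1 = y, x_2 = y'. Then x_1' = x_2 and x_2' = -2x_1 - 2x_2.
A = [[0,1],[-2,-2]]; det(A-λI) = λ^2 + 2λ + 2.
Eigenvalues λ = -1 ± i.

y(t) = K_1e^(-t)cos(t) + K_2e^(-t)sin(t)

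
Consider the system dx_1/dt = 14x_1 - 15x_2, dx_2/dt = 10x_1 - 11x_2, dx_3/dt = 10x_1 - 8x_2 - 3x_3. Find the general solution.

Coefficient matrix A = [[14, -15, 0], [10, -11, 0], [10, -8, -3]].
det(A - λI) = 0 gives eigenvalues λ = 4, -1, -3.
For λ=4: eigenvector (3,2,2).
For λ=-1: eigenvector (1,1,1).
For λ=-3: eigenvector (0,0,1).
General solution: C_1e^(4t)(3,2,2) + C_2e^(-t)(1,1,1) + C_3e^(-3t)(0,0,1).

x_1(t) = 3C_1e^(4t) + C_2e^(-t), x_2(t) = 2C_1e^(4t) + C_2e^(-t), x_3(t) = 2C_1e^(4t) + C_2e^(-t) + C_3e^(-3t)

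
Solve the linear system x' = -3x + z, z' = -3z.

x(t) = -K_1e^(-3t) - K_2te^(-3t) - 2K_2e^(-3t), z(t) = -K_2e^(-3t)

Coefficient matrix A = [[-3, 1], [0, -3]].
Characteristic polynomial det(A - λI) = λ^2 + 6λ + 9 = 0.
Single eigenvalue λ = -3 with algebraic multiplicity 2.
Eigenvector v = (-1,0); generalized eigenvector w with (A-λI)w=v is (-2,-1).
General solution: e^(-3t)[K_1·v + K_2·(t·v + w)].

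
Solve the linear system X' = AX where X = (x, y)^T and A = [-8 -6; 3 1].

x(t) = K_1e^(-2t) + 2K_2e^(-5t), y(t) = -K_1e^(-2t) - K_2e^(-5t)

Coefficient matrix A = [[-8, -6], [3, 1]].
Characteristic polynomial det(A - λI) = λ^2 + 7λ + 10 = 0.
Eigenvalues λ = -2, -5.
For λ=-2: (A-λI) row 1 is [-6, -6], so an eigenvector is (1, -1).
For λ=-5: (A-λI) row 1 is [-3, -6], so an eigenvector is (2, -1).
General solution: K_1e^(-2t)(1,-1) + K_2e^(-5t)(2,-1).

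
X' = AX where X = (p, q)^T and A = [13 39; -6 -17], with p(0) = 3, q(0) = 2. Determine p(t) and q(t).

Coefficient matrix A = [[13, 39], [-6, -17]].
Characteristic polynomial det(A - λI) = λ^2 + 4λ + 13 = 0.
Eigenvalues λ = -2 ± 3i (complex conjugate pair).
For λ=-2+3i: an eigenvector is (3,-1) - i(2,-1) = (3 - 2i, -1 + i).
A real fundamental pair from Re and Im of e^((-2+3i)t)v: X_1 = e^(-2t)(cos(3t)·(3,-1) + sin(3t)·(2,-1)), X_2 = e^(-2t)(sin(3t)·(3,-1) - cos(3t)·(2,-1)).
General solution: K_1X_1 + K_2X_2.
Applying p(0)=3, q(0)=2 gives K_1=7, K_2=9.

p(t) = 41e^(-2t)sin(3t) + 3e^(-2t)cos(3t), q(t) = -16e^(-2t)sin(3t) + 2e^(-2t)cos(3t)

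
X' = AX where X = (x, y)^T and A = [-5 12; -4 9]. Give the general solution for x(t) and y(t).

x(t) = 2K_1e^(t) + 3K_2e^(3t), y(t) = K_1e^(t) + 2K_2e^(3t)

Coefficient matrix A = [[-5, 12], [-4, 9]].
Characteristic polynomial det(A - λI) = λ^2 - 4λ + 3 = 0.
Eigenvalues λ = 1, 3.
For λ=1: (A-λI) row 1 is [-6, 12], so an eigenvector is (2, 1).
For λ=3: (A-λI) row 1 is [-8, 12], so an eigenvector is (3, 2).
General solution: K_1e^(t)(2,1) + K_2e^(3t)(3,2).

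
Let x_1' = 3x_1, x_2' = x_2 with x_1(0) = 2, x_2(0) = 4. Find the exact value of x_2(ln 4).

16

A = [[3,0],[0,1]]; eigenvalues λ = 1, 3.
Eigenvectors: (0,-1) for λ=1, (1,0) for λ=3.
From the initial condition, c_1 = -4, c_2 = 2.
x_2(ln 4) = (-4)(4^1)(-1) + (2)(4^3)(0) = 16.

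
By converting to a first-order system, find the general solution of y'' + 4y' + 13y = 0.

y(t) = c_1e^(-2t)cos(3t) + c_2e^(-2t)sin(3t)

Let x_1 = y, x_2 = y'. Then x_1' = x_2 and x_2' = -13x_1 - 4x_2.
A = [[0,1],[-13,-4]]; det(A-λI) = λ^2 + 4λ + 13.
Eigenvalues λ = -2 ± 3i.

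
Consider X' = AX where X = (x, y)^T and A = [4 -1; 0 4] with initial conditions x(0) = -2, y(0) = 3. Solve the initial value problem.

Coefficient matrix A = [[4, -1], [0, 4]].
Characteristic polynomial det(A - λI) = λ^2 - 8λ + 16 = 0.
Single eigenvalue λ = 4 with algebraic multiplicity 2.
Eigenvector v = (1,0); generalized eigenvector w with (A-λI)w=v is (1,-1).
General solution: e^(4t)[K_1·v + K_2·(t·v + w)].
Applying x(0)=-2, y(0)=3 gives K_1=1, K_2=-3.

x(t) = -3te^(4t) - 2e^(4t), y(t) = 3e^(4t)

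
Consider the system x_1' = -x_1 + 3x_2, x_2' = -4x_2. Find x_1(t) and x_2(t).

Coefficient matrix A = [[-1, 3], [0, -4]].
Characteristic polynomial det(A - λI) = λ^2 + 5λ + 4 = 0.
Eigenvalues λ = -4, -1.
For λ=-4: (A-λI) row 1 is [3, 3], so an eigenvector is (1, -1).
For λ=-1: (A-λI) row 1 is [0, 3], so an eigenvector is (-1, 0).
General solution: C_1e^(-4t)(1,-1) + C_2e^(-t)(-1,0).

x_1(t) = C_1e^(-4t) - C_2e^(-t), x_2(t) = -C_1e^(-4t)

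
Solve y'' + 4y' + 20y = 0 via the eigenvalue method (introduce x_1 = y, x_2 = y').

Let x_1 = y, x_2 = y'. Then x_1' = x_2 and x_2' = -20x_1 - 4x_2.
A = [[0,1],[-20,-4]]; det(A-λI) = λ^2 + 4λ + 20.
Eigenvalues λ = -2 ± 4i.

y(t) = c_1e^(-2t)cos(4t) + c_2e^(-2t)sin(4t)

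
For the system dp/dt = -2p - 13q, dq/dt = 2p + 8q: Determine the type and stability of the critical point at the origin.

A = [[-2,-13],[2,8]]; det(A-λI) = λ^2 - 6λ + 10.
λ = 3 ± i: positive real part.

unstable spiral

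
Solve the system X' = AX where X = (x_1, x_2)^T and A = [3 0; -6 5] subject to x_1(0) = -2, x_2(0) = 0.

Coefficient matrix A = [[3, 0], [-6, 5]].
Characteristic polynomial det(A - λI) = λ^2 - 8λ + 15 = 0.
Eigenvalues λ = 5, 3.
For λ=5: (A-λI) row 1 is [-2, 0], so an eigenvector is (0, 1).
For λ=3: (A-λI) row 2 is [-6, 2], so an eigenvector is (-1, -3).
General solution: c_1e^(5t)(0,1) + c_2e^(3t)(-1,-3).
Applying x_1(0)=-2, x_2(0)=0 gives c_1=6, c_2=2.

x_1(t) = -2e^(3t), x_2(t) = 6e^(5t) - 6e^(3t)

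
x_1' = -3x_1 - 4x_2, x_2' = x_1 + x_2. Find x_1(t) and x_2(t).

x_1(t) = -2C_1e^(-t) - 2C_2te^(-t) + 3C_2e^(-t), x_2(t) = C_1e^(-t) + C_2te^(-t) - C_2e^(-t)

Coefficient matrix A = [[-3, -4], [1, 1]].
Characteristic polynomial det(A - λI) = λ^2 + 2λ + 1 = 0.
Single eigenvalue λ = -1 with algebraic multiplicity 2.
Eigenvector v = (-2,1); generalized eigenvector w with (A-λI)w=v is (3,-1).
General solution: e^(-t)[C_1·v + C_2·(t·v + w)].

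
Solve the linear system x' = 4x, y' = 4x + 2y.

x(t) = -K_1e^(4t), y(t) = -2K_1e^(4t) + K_2e^(2t)

Coefficient matrix A = [[4, 0], [4, 2]].
Characteristic polynomial det(A - λI) = λ^2 - 6λ + 8 = 0.
Eigenvalues λ = 4, 2.
For λ=4: (A-λI) row 2 is [4, -2], so an eigenvector is (-1, -2).
For λ=2: (A-λI) row 1 is [2, 0], so an eigenvector is (0, 1).
General solution: K_1e^(4t)(-1,-2) + K_2e^(2t)(0,1).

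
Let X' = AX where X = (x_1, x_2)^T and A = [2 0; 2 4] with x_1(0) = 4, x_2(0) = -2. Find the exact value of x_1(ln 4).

64

A = [[2,0],[2,4]]; eigenvalues λ = 4, 2.
Eigenvectors: (0,1) for λ=4, (-1,1) for λ=2.
From the initial condition, c_1 = 2, c_2 = -4.
x_1(ln 4) = (2)(4^4)(0) + (-4)(4^2)(-1) = 64.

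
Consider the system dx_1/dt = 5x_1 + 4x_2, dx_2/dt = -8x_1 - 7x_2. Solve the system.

x_1(t) = K_1e^(t) + K_2e^(-3t), x_2(t) = -K_1e^(t) - 2K_2e^(-3t)

Coefficient matrix A = [[5, 4], [-8, -7]].
Characteristic polynomial det(A - λI) = λ^2 + 2λ - 3 = 0.
Eigenvalues λ = 1, -3.
For λ=1: (A-λI) row 1 is [4, 4], so an eigenvector is (1, -1).
For λ=-3: (A-λI) row 1 is [8, 4], so an eigenvector is (1, -2).
General solution: K_1e^(t)(1,-1) + K_2e^(-3t)(1,-2).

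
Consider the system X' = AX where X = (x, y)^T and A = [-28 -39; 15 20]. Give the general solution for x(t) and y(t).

Coefficient matrix A = [[-28, -39], [15, 20]].
Characteristic polynomial det(A - λI) = λ^2 + 8λ + 25 = 0.
Eigenvalues λ = -4 ± 3i (complex conjugate pair).
For λ=-4+3i: an eigenvector is (2,-1) - i(-3,2) = (2 + 3i, -1 - 2i).
A real fundamental pair from Re and Im of e^((-4+3i)t)v: X_1 = e^(-4t)(cos(3t)·(2,-1) + sin(3t)·(-3,2)), X_2 = e^(-4t)(sin(3t)·(2,-1) - cos(3t)·(-3,2)).
General solution: c_1X_1 + c_2X_2.

x(t) = -3c_1e^(-4t)sin(3t) + 2c_1e^(-4t)cos(3t) + 2c_2e^(-4t)sin(3t) + 3c_2e^(-4t)cos(3t), y(t) = 2c_1e^(-4t)sin(3t) - c_1e^(-4t)cos(3t) - c_2e^(-4t)sin(3t) - 2c_2e^(-4t)cos(3t)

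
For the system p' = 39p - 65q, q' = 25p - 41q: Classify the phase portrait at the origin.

A = [[39,-65],[25,-41]]; det(A-λI) = λ^2 + 2λ + 26.
λ = -1 ± 5i: negative real part.

stable spiral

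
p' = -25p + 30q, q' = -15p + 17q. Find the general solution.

p(t) = C_1e^(-4t)sin(3t) - 3C_1e^(-4t)cos(3t) - 3C_2e^(-4t)sin(3t) - C_2e^(-4t)cos(3t), q(t) = C_1e^(-4t)sin(3t) - 2C_1e^(-4t)cos(3t) - 2C_2e^(-4t)sin(3t) - C_2e^(-4t)cos(3t)

Coefficient matrix A = [[-25, 30], [-15, 17]].
Characteristic polynomial det(A - λI) = λ^2 + 8λ + 25 = 0.
Eigenvalues λ = -4 ± 3i (complex conjugate pair).
For λ=-4+3i: an eigenvector is (-3,-2) - i(1,1) = (-3 - i, -2 - i).
A real fundamental pair from Re and Im of e^((-4+3i)t)v: X_1 = e^(-4t)(cos(3t)·(-3,-2) + sin(3t)·(1,1)), X_2 = e^(-4t)(sin(3t)·(-3,-2) - cos(3t)·(1,1)).
General solution: C_1X_1 + C_2X_2.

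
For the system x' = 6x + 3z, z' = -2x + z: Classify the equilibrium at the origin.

A = [[6,3],[-2,1]]; det(A-λI) = λ^2 - 7λ + 12.
λ = 4, 3: both positive.

unstable node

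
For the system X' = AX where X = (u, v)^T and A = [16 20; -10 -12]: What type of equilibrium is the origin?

unstable spiral

A = [[16,20],[-10,-12]]; det(A-λI) = λ^2 - 4λ + 8.
λ = 2 ± 2i: positive real part.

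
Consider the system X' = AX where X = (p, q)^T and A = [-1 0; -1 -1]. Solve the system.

Coefficient matrix A = [[-1, 0], [-1, -1]].
Characteristic polynomial det(A - λI) = λ^2 + 2λ + 1 = 0.
Single eigenvalue λ = -1 with algebraic multiplicity 2.
Eigenvector v = (0,1); generalized eigenvector w with (A-λI)w=v is (-1,3).
General solution: e^(-t)[K_1·v + K_2·(t·v + w)].

p(t) = -K_2e^(-t), q(t) = K_1e^(-t) + K_2te^(-t) + 3K_2e^(-t)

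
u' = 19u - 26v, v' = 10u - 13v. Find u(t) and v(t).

u(t) = -2C_1e^(3t)sin(2t) + 3C_1e^(3t)cos(2t) + 3C_2e^(3t)sin(2t) + 2C_2e^(3t)cos(2t), v(t) = -C_1e^(3t)sin(2t) + 2C_1e^(3t)cos(2t) + 2C_2e^(3t)sin(2t) + C_2e^(3t)cos(2t)

Coefficient matrix A = [[19, -26], [10, -13]].
Characteristic polynomial det(A - λI) = λ^2 - 6λ + 13 = 0.
Eigenvalues λ = 3 ± 2i (complex conjugate pair).
For λ=3+2i: an eigenvector is (3,2) - i(-2,-1) = (3 + 2i, 2 + i).
A real fundamental pair from Re and Im of e^((3+2i)t)v: X_1 = e^(3t)(cos(2t)·(3,2) + sin(2t)·(-2,-1)), X_2 = e^(3t)(sin(2t)·(3,2) - cos(2t)·(-2,-1)).
General solution: C_1X_1 + C_2X_2.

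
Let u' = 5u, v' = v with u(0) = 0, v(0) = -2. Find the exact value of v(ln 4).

A = [[5,0],[0,1]]; eigenvalues λ = 1, 5.
Eigenvectors: (0,-1) for λ=1, (1,0) for λ=5.
From the initial condition, c_1 = 2, c_2 = 0.
v(ln 4) = (2)(4^1)(-1) + (0)(4^5)(0) = -8.

-8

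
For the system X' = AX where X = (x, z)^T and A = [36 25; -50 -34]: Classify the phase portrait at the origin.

unstable spiral

A = [[36,25],[-50,-34]]; det(A-λI) = λ^2 - 2λ + 26.
λ = 1 ± 5i: positive real part.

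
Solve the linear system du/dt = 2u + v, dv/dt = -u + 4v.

Coefficient matrix A = [[2, 1], [-1, 4]].
Characteristic polynomial det(A - λI) = λ^2 - 6λ + 9 = 0.
Single eigenvalue λ = 3 with algebraic multiplicity 2.
Eigenvector v = (-1,-1); generalized eigenvector w with (A-λI)w=v is (1,0).
General solution: e^(3t)[c_1·v + c_2·(t·v + w)].

u(t) = -c_1e^(3t) - c_2te^(3t) + c_2e^(3t), v(t) = -c_1e^(3t) - c_2te^(3t)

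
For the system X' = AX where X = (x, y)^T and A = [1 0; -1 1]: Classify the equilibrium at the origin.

A = [[1,0],[-1,1]]; det(A-λI) = λ^2 - 2λ + 1.
repeated λ = 1 with a single eigenvector.

unstable improper node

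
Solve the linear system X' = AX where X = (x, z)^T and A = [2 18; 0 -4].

Coefficient matrix A = [[2, 18], [0, -4]].
Characteristic polynomial det(A - λI) = λ^2 + 2λ - 8 = 0.
Eigenvalues λ = 2, -4.
For λ=2: (A-λI) row 1 is [0, 18], so an eigenvector is (1, 0).
For λ=-4: (A-λI) row 1 is [6, 18], so an eigenvector is (3, -1).
General solution: K_1e^(2t)(1,0) + K_2e^(-4t)(3,-1).

x(t) = K_1e^(2t) + 3K_2e^(-4t), z(t) = -K_2e^(-4t)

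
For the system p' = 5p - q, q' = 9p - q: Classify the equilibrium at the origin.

A = [[5,-1],[9,-1]]; det(A-λI) = λ^2 - 4λ + 4.
repeated λ = 2 with a single eigenvector.

unstable improper node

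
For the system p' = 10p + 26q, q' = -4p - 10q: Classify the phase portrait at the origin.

A = [[10,26],[-4,-10]]; det(A-λI) = λ^2 + 4.
λ = 0 ± 2i: zero real part.

center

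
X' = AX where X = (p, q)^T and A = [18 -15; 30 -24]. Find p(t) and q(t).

p(t) = -C_1e^(-3t)sin(3t) + 2C_1e^(-3t)cos(3t) + 2C_2e^(-3t)sin(3t) + C_2e^(-3t)cos(3t), q(t) = -C_1e^(-3t)sin(3t) + 3C_1e^(-3t)cos(3t) + 3C_2e^(-3t)sin(3t) + C_2e^(-3t)cos(3t)

Coefficient matrix A = [[18, -15], [30, -24]].
Characteristic polynomial det(A - λI) = λ^2 + 6λ + 18 = 0.
Eigenvalues λ = -3 ± 3i (complex conjugate pair).
For λ=-3+3i: an eigenvector is (2,3) - i(-1,-1) = (2 + i, 3 + i).
A real fundamental pair from Re and Im of e^((-3+3i)t)v: X_1 = e^(-3t)(cos(3t)·(2,3) + sin(3t)·(-1,-1)), X_2 = e^(-3t)(sin(3t)·(2,3) - cos(3t)·(-1,-1)).
General solution: C_1X_1 + C_2X_2.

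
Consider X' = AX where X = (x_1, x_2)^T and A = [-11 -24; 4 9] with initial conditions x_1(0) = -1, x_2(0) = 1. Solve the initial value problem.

x_1(t) = -4e^(t) + 3e^(-3t), x_2(t) = 2e^(t) - e^(-3t)

Coefficient matrix A = [[-11, -24], [4, 9]].
Characteristic polynomial det(A - λI) = λ^2 + 2λ - 3 = 0.
Eigenvalues λ = -3, 1.
For λ=-3: (A-λI) row 1 is [-8, -24], so an eigenvector is (3, -1).
For λ=1: (A-λI) row 1 is [-12, -24], so an eigenvector is (-2, 1).
General solution: c_1e^(-3t)(3,-1) + c_2e^(t)(-2,1).
Applying x_1(0)=-1, x_2(0)=1 gives c_1=1, c_2=2.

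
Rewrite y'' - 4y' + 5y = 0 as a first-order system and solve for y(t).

Let x_1 = y, x_2 = y'. Then x_1' = x_2 and x_2' = -5x_1 + 4x_2.
A = [[0,1],[-5,4]]; det(A-λI) = λ^2 - 4λ + 5.
Eigenvalues λ = 2 ± i.

y(t) = c_1e^(2t)cos(t) + c_2e^(2t)sin(t)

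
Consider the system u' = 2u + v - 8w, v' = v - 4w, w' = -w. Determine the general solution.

Coefficient matrix A = [[2, 1, -8], [0, 1, -4], [0, 0, -1]].
det(A - λI) = 0 gives eigenvalues λ = 1, 2, -1.
For λ=1: eigenvector (-1,1,0).
For λ=2: eigenvector (1,0,0).
For λ=-1: eigenvector (2,2,1).
General solution: C_1e^(t)(-1,1,0) + C_2e^(2t)(1,0,0) + C_3e^(-t)(2,2,1).

u(t) = -C_1e^(t) + C_2e^(2t) + 2C_3e^(-t), v(t) = C_1e^(t) + 2C_3e^(-t), w(t) = C_3e^(-t)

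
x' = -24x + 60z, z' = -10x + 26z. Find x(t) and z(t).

x(t) = 3C_1e^(-4t) - 2C_2e^(6t), z(t) = C_1e^(-4t) - C_2e^(6t)

Coefficient matrix A = [[-24, 60], [-10, 26]].
Characteristic polynomial det(A - λI) = λ^2 - 2λ - 24 = 0.
Eigenvalues λ = -4, 6.
For λ=-4: (A-λI) row 1 is [-20, 60], so an eigenvector is (3, 1).
For λ=6: (A-λI) row 1 is [-30, 60], so an eigenvector is (-2, -1).
General solution: C_1e^(-4t)(3,1) + C_2e^(6t)(-2,-1).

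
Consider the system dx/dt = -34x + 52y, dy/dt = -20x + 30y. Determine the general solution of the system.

x(t) = 2c_1e^(-2t)sin(4t) + 3c_1e^(-2t)cos(4t) + 3c_2e^(-2t)sin(4t) - 2c_2e^(-2t)cos(4t), y(t) = c_1e^(-2t)sin(4t) + 2c_1e^(-2t)cos(4t) + 2c_2e^(-2t)sin(4t) - c_2e^(-2t)cos(4t)

Coefficient matrix A = [[-34, 52], [-20, 30]].
Characteristic polynomial det(A - λI) = λ^2 + 4λ + 20 = 0.
Eigenvalues λ = -2 ± 4i (complex conjugate pair).
For λ=-2+4i: an eigenvector is (3,2) - i(2,1) = (3 - 2i, 2 - i).
A real fundamental pair from Re and Im of e^((-2+4i)t)v: X_1 = e^(-2t)(cos(4t)·(3,2) + sin(4t)·(2,1)), X_2 = e^(-2t)(sin(4t)·(3,2) - cos(4t)·(2,1)).
General solution: c_1X_1 + c_2X_2.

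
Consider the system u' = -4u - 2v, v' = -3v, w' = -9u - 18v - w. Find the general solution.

Coefficient matrix A = [[-4, -2, 0], [0, -3, 0], [-9, -18, -1]].
det(A - λI) = 0 gives eigenvalues λ = -3, -4, -1.
For λ=-3: eigenvector (-2,1,0).
For λ=-4: eigenvector (1,0,3).
For λ=-1: eigenvector (0,0,1).
General solution: C_1e^(-3t)(-2,1,0) + C_2e^(-4t)(1,0,3) + C_3e^(-t)(0,0,1).

u(t) = -2C_1e^(-3t) + C_2e^(-4t), v(t) = C_1e^(-3t), w(t) = 3C_2e^(-4t) + C_3e^(-t)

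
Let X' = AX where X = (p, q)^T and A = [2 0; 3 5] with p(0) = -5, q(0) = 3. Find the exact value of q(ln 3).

A = [[2,0],[3,5]]; eigenvalues λ = 2, 5.
Eigenvectors: (1,-1) for λ=2, (0,-1) for λ=5.
From the initial condition, c_1 = -5, c_2 = 2.
q(ln 3) = (-5)(3^2)(-1) + (2)(3^5)(-1) = -441.

-441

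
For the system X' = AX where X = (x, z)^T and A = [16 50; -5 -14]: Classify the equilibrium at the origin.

unstable spiral

A = [[16,50],[-5,-14]]; det(A-λI) = λ^2 - 2λ + 26.
λ = 1 ± 5i: positive real part.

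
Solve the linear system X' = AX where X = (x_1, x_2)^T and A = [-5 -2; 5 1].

Coefficient matrix A = [[-5, -2], [5, 1]].
Characteristic polynomial det(A - λI) = λ^2 + 4λ + 5 = 0.
Eigenvalues λ = -2 ± i (complex conjugate pair).
For λ=-2+i: an eigenvector is (-1,1) - i(1,-2) = (-1 - i, 1 + 2i).
A real fundamental pair from Re and Im of e^((-2+i)t)v: X_1 = e^(-2t)(cos(t)·(-1,1) + sin(t)·(1,-2)), X_2 = e^(-2t)(sin(t)·(-1,1) - cos(t)·(1,-2)).
General solution: C_1X_1 + C_2X_2.

x_1(t) = C_1e^(-2t)sin(t) - C_1e^(-2t)cos(t) - C_2e^(-2t)sin(t) - C_2e^(-2t)cos(t), x_2(t) = -2C_1e^(-2t)sin(t) + C_1e^(-2t)cos(t) + C_2e^(-2t)sin(t) + 2C_2e^(-2t)cos(t)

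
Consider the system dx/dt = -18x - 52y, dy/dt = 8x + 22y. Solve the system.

x(t) = 3K_1e^(2t)sin(4t) + 2K_1e^(2t)cos(4t) + 2K_2e^(2t)sin(4t) - 3K_2e^(2t)cos(4t), y(t) = -K_1e^(2t)sin(4t) - K_1e^(2t)cos(4t) - K_2e^(2t)sin(4t) + K_2e^(2t)cos(4t)

Coefficient matrix A = [[-18, -52], [8, 22]].
Characteristic polynomial det(A - λI) = λ^2 - 4λ + 20 = 0.
Eigenvalues λ = 2 ± 4i (complex conjugate pair).
For λ=2+4i: an eigenvector is (2,-1) - i(3,-1) = (2 - 3i, -1 + i).
A real fundamental pair from Re and Im of e^((2+4i)t)v: X_1 = e^(2t)(cos(4t)·(2,-1) + sin(4t)·(3,-1)), X_2 = e^(2t)(sin(4t)·(2,-1) - cos(4t)·(3,-1)).
General solution: K_1X_1 + K_2X_2.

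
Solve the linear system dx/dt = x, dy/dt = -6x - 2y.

x(t) = -c_1e^(t), y(t) = 2c_1e^(t) - c_2e^(-2t)

Coefficient matrix A = [[1, 0], [-6, -2]].
Characteristic polynomial det(A - λI) = λ^2 + λ - 2 = 0.
Eigenvalues λ = 1, -2.
For λ=1: (A-λI) row 2 is [-6, -3], so an eigenvector is (-1, 2).
For λ=-2: (A-λI) row 1 is [3, 0], so an eigenvector is (0, -1).
General solution: c_1e^(t)(-1,2) + c_2e^(-2t)(0,-1).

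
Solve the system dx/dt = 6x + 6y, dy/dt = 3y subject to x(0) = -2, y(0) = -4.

x(t) = -10e^(6t) + 8e^(3t), y(t) = -4e^(3t)

Coefficient matrix A = [[6, 6], [0, 3]].
Characteristic polynomial det(A - λI) = λ^2 - 9λ + 18 = 0.
Eigenvalues λ = 3, 6.
For λ=3: (A-λI) row 1 is [3, 6], so an eigenvector is (-2, 1).
For λ=6: (A-λI) row 1 is [0, 6], so an eigenvector is (-1, 0).
General solution: K_1e^(3t)(-2,1) + K_2e^(6t)(-1,0).
Applying x(0)=-2, y(0)=-4 gives K_1=-4, K_2=10.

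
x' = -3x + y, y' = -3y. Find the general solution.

x(t) = C_1e^(-3t) + C_2te^(-3t) + 3C_2e^(-3t), y(t) = C_2e^(-3t)

Coefficient matrix A = [[-3, 1], [0, -3]].
Characteristic polynomial det(A - λI) = λ^2 + 6λ + 9 = 0.
Single eigenvalue λ = -3 with algebraic multiplicity 2.
Eigenvector v = (1,0); generalized eigenvector w with (A-λI)w=v is (3,1).
General solution: e^(-3t)[C_1·v + C_2·(t·v + w)].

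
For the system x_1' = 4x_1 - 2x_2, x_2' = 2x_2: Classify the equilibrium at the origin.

unstable node

A = [[4,-2],[0,2]]; det(A-λI) = λ^2 - 6λ + 8.
λ = 4, 2: both positive.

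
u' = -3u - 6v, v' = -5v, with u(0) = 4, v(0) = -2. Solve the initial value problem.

Coefficient matrix A = [[-3, -6], [0, -5]].
Characteristic polynomial det(A - λI) = λ^2 + 8λ + 15 = 0.
Eigenvalues λ = -5, -3.
For λ=-5: (A-λI) row 1 is [2, -6], so an eigenvector is (-3, -1).
For λ=-3: (A-λI) row 1 is [0, -6], so an eigenvector is (-1, 0).
General solution: C_1e^(-5t)(-3,-1) + C_2e^(-3t)(-1,0).
Applying u(0)=4, v(0)=-2 gives C_1=2, C_2=-10.

u(t) = 10e^(-3t) - 6e^(-5t), v(t) = -2e^(-5t)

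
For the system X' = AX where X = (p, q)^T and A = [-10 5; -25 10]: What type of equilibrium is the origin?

A = [[-10,5],[-25,10]]; det(A-λI) = λ^2 + 25.
λ = 0 ± 5i: zero real part.

center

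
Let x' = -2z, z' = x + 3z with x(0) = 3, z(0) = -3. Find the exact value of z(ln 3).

A = [[0,-2],[1,3]]; eigenvalues λ = 2, 1.
Eigenvectors: (-1,1) for λ=2, (2,-1) for λ=1.
From the initial condition, c_1 = -3, c_2 = 0.
z(ln 3) = (-3)(3^2)(1) + (0)(3^1)(-1) = -27.

-27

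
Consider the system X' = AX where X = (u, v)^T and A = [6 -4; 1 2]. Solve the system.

Coefficient matrix A = [[6, -4], [1, 2]].
Characteristic polynomial det(A - λI) = λ^2 - 8λ + 16 = 0.
Single eigenvalue λ = 4 with algebraic multiplicity 2.
Eigenvector v = (2,1); generalized eigenvector w with (A-λI)w=v is (1,0).
General solution: e^(4t)[C_1·v + C_2·(t·v + w)].

u(t) = 2C_1e^(4t) + 2C_2te^(4t) + C_2e^(4t), v(t) = C_1e^(4t) + C_2te^(4t)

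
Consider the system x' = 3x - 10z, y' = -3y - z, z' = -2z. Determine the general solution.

x(t) = K_1e^(3t) + 2K_3e^(-2t), y(t) = K_2e^(-3t) - K_3e^(-2t), z(t) = K_3e^(-2t)

Coefficient matrix A = [[3, 0, -10], [0, -3, -1], [0, 0, -2]].
det(A - λI) = 0 gives eigenvalues λ = 3, -3, -2.
For λ=3: eigenvector (1,0,0).
For λ=-3: eigenvector (0,1,0).
For λ=-2: eigenvector (2,-1,1).
General solution: K_1e^(3t)(1,0,0) + K_2e^(-3t)(0,1,0) + K_3e^(-2t)(2,-1,1).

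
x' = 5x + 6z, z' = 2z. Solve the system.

Coefficient matrix A = [[5, 6], [0, 2]].
Characteristic polynomial det(A - λI) = λ^2 - 7λ + 10 = 0.
Eigenvalues λ = 2, 5.
For λ=2: (A-λI) row 1 is [3, 6], so an eigenvector is (2, -1).
For λ=5: (A-λI) row 1 is [0, 6], so an eigenvector is (-1, 0).
General solution: C_1e^(2t)(2,-1) + C_2e^(5t)(-1,0).

x(t) = 2C_1e^(2t) - C_2e^(5t), z(t) = -C_1e^(2t)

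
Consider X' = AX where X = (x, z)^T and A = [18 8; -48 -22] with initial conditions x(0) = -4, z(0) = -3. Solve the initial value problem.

x(t) = -15e^(2t) + 11e^(-6t), z(t) = 30e^(2t) - 33e^(-6t)

Coefficient matrix A = [[18, 8], [-48, -22]].
Characteristic polynomial det(A - λI) = λ^2 + 4λ - 12 = 0.
Eigenvalues λ = 2, -6.
For λ=2: (A-λI) row 1 is [16, 8], so an eigenvector is (1, -2).
For λ=-6: (A-λI) row 1 is [24, 8], so an eigenvector is (1, -3).
General solution: C_1e^(2t)(1,-2) + C_2e^(-6t)(1,-3).
Applying x(0)=-4, z(0)=-3 gives C_1=-15, C_2=11.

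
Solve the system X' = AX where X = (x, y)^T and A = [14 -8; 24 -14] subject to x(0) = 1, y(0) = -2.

x(t) = 8e^(2t) - 7e^(-2t), y(t) = 12e^(2t) - 14e^(-2t)

Coefficient matrix A = [[14, -8], [24, -14]].
Characteristic polynomial det(A - λI) = λ^2 - 4 = 0.
Eigenvalues λ = 2, -2.
For λ=2: (A-λI) row 1 is [12, -8], so an eigenvector is (-2, -3).
For λ=-2: (A-λI) row 1 is [16, -8], so an eigenvector is (1, 2).
General solution: c_1e^(2t)(-2,-3) + c_2e^(-2t)(1,2).
Applying x(0)=1, y(0)=-2 gives c_1=-4, c_2=-7.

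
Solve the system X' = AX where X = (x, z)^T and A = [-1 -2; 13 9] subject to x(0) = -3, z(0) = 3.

Coefficient matrix A = [[-1, -2], [13, 9]].
Characteristic polynomial det(A - λI) = λ^2 - 8λ + 17 = 0.
Eigenvalues λ = 4 ± i (complex conjugate pair).
For λ=4+i: an eigenvector is (1,-2) - i(-1,3) = (1 + i, -2 - 3i).
A real fundamental pair from Re and Im of e^((4+i)t)v: X_1 = e^(4t)(cos(t)·(1,-2) + sin(t)·(-1,3)), X_2 = e^(4t)(sin(t)·(1,-2) - cos(t)·(-1,3)).
General solution: K_1X_1 + K_2X_2.
Applying x(0)=-3, z(0)=3 gives K_1=-6, K_2=3.

x(t) = 9e^(4t)sin(t) - 3e^(4t)cos(t), z(t) = -24e^(4t)sin(t) + 3e^(4t)cos(t)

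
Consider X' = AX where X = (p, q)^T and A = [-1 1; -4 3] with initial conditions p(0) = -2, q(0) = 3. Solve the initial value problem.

Coefficient matrix A = [[-1, 1], [-4, 3]].
Characteristic polynomial det(A - λI) = λ^2 - 2λ + 1 = 0.
Single eigenvalue λ = 1 with algebraic multiplicity 2.
Eigenvector v = (-1,-2); generalized eigenvector w with (A-λI)w=v is (2,3).
General solution: e^(t)[C_1·v + C_2·(t·v + w)].
Applying p(0)=-2, q(0)=3 gives C_1=-12, C_2=-7.

p(t) = 7te^(t) - 2e^(t), q(t) = 14te^(t) + 3e^(t)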